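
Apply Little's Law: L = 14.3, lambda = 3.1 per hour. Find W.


W = L / lambda = 14.3 / 3.1 = 4.6129 hours

4.6129 hours


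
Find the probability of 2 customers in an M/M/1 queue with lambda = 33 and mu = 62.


rho = 33/62; P(n) = (1-rho)*rho^n = (1-33/62)*(33/62)^2 = 0.1325

0.1325


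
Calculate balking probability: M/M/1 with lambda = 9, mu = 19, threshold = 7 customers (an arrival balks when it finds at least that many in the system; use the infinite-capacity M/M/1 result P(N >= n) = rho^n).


P(N >= 7) = rho^7 = (9/19)^7 = 0.0054

0.0054


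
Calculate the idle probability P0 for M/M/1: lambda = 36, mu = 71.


P0 = 1 - rho = 1 - 36/71 = 0.493

0.493


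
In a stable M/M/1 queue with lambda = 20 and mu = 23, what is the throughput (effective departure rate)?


For a stable queue (lambda < mu), throughput = lambda = 20 per hour

20 per hour


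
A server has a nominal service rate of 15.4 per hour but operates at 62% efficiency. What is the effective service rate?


Effective rate = mu * efficiency = 15.4 * 0.62 = 9.55 per hour

9.55 per hour


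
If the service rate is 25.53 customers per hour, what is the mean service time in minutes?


Mean service time = 60/mu = 60/25.53 = 2.35 minutes

2.35 minutes


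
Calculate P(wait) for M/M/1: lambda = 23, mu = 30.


P(wait) = rho = lambda/mu = 23/30 = 0.7667

0.7667


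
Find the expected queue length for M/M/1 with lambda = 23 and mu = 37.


rho = 23/37; Lq = rho^2/(1-rho) = 1.02

1.02


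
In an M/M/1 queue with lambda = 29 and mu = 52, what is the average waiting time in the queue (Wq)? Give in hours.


rho = 29/52; Wq = rho/(mu - lambda) = 0.0242 hours

0.0242 hours


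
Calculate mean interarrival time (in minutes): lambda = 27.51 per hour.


Mean interarrival time = 60/lambda = 60/27.51 = 2.18 minutes

2.18 minutes


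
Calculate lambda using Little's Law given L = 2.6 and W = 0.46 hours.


lambda = L / W = 2.6 / 0.46 = 5.65 per hour

5.65 per hour


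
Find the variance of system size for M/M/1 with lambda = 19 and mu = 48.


rho = 19/48; Var(N) = rho/(1-rho)^2 = 1.08

1.08


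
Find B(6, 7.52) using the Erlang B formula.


B(N,A) = (A^N/N!) / sum(A^k/k!, k=0..N) with N=6, A=7.52 = 0.3627

0.3627


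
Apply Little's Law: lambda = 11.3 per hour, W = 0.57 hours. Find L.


L = lambda * W = 11.3 * 0.57 = 6.44

6.44


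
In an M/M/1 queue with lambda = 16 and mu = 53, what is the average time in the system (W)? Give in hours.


W = 1/(mu - lambda) = 1/(53 - 16) = 0.027 hours

0.027 hours


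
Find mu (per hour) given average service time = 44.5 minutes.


mu = 60 / avg_service_time = 60 / 44.5 = 1.35 per hour

1.35 per hour


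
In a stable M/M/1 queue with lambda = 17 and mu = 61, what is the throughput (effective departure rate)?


For a stable queue (lambda < mu), throughput = lambda = 17 per hour

17 per hour


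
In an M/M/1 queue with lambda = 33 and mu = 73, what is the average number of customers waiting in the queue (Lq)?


rho = 33/73; Lq = rho^2/(1-rho) = 0.37

0.37


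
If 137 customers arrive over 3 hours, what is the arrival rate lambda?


lambda = total arrivals / time = 137 / 3 = 45.67 per hour

45.67 per hour


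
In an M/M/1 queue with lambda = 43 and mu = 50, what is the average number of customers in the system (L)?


rho = 43/50; L = rho/(1-rho) = 6.14

6.14


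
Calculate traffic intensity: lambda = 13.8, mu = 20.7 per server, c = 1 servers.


rho = lambda / (c * mu) = 13.8 / (1 * 20.7) = 0.6667

0.6667


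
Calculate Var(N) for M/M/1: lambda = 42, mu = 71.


rho = 42/71; Var(N) = rho/(1-rho)^2 = 3.55

3.55


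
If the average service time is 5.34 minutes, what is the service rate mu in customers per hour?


mu = 60 / avg_service_time = 60 / 5.34 = 11.24 per hour

11.24 per hour


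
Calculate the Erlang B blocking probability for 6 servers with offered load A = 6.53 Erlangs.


B(N,A) = (A^N/N!) / sum(A^k/k!, k=0..N) with N=6, A=6.53 = 0.3011

0.3011


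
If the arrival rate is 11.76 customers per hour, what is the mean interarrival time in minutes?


Mean interarrival time = 60/lambda = 60/11.76 = 5.1 minutes

5.1 minutes


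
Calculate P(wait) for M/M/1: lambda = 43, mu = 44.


P(wait) = rho = lambda/mu = 43/44 = 0.9773

0.9773


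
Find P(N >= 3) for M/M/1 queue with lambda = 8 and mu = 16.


P(N >= 3) = rho^3 = (8/16)^3 = 0.125

0.125


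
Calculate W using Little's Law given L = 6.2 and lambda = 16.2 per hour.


W = L / lambda = 6.2 / 16.2 = 0.3827 hours

0.3827 hours


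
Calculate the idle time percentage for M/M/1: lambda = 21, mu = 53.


Idle fraction = (1 - rho) * 100 = (1 - 21/53) * 100 = 60.4%

60.4%


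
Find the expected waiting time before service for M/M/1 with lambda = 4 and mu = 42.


rho = 4/42; Wq = rho/(mu - lambda) = 0.0025 hours

0.0025 hours


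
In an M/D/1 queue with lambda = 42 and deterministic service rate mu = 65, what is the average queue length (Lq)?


M/D/1: Lq = rho^2 / (2*(1-rho)) where rho = 42/65; Lq = 0.59

0.59


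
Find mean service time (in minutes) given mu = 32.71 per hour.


Mean service time = 60/mu = 60/32.71 = 1.83 minutes

1.83 minutes


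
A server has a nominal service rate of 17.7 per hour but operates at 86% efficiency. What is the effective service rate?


Effective rate = mu * efficiency = 17.7 * 0.86 = 15.22 per hour

15.22 per hour


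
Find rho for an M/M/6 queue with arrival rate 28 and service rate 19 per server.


rho = lambda/(c*mu) = 28/(6*19) = 0.2456

0.2456


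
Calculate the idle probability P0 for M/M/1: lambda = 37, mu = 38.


P0 = 1 - rho = 1 - 37/38 = 0.0263

0.0263


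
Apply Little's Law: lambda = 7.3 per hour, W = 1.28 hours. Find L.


L = lambda * W = 7.3 * 1.28 = 9.34

9.34


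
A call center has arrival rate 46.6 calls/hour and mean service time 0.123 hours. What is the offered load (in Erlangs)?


Offered load a = lambda * E[S] = 46.6 * 0.123 = 5.73 Erlangs

5.73 Erlangs


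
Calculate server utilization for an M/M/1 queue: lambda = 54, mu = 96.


rho = lambda/mu = 54/96 = 0.5625

0.5625


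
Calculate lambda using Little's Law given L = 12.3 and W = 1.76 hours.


lambda = L / W = 12.3 / 1.76 = 6.99 per hour

6.99 per hour


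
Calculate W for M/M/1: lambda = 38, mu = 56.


W = 1/(mu - lambda) = 1/(56 - 38) = 0.0556 hours

0.0556 hours


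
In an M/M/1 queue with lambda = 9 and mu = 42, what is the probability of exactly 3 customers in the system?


rho = 9/42; P(n) = (1-rho)*rho^n = (1-9/42)*(9/42)^3 = 0.0077

0.0077


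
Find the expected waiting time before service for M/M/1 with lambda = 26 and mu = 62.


rho = 26/62; Wq = rho/(mu - lambda) = 0.0116 hours

0.0116 hours


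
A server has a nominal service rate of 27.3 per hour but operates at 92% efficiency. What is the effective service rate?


Effective rate = mu * efficiency = 27.3 * 0.92 = 25.12 per hour

25.12 per hour


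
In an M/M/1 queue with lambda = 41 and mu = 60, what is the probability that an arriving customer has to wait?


P(wait) = rho = lambda/mu = 41/60 = 0.6833

0.6833


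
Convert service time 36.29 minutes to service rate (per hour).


mu = 60 / avg_service_time = 60 / 36.29 = 1.65 per hour

1.65 per hour


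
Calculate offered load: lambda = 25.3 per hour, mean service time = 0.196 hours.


Offered load a = lambda * E[S] = 25.3 * 0.196 = 4.96 Erlangs

4.96 Erlangs


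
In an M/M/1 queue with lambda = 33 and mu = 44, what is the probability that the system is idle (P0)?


P0 = 1 - rho = 1 - 33/44 = 0.25

0.25


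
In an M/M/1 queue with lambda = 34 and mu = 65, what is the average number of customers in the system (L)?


rho = 34/65; L = rho/(1-rho) = 1.1

1.1


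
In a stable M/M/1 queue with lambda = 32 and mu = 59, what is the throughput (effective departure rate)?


For a stable queue (lambda < mu), throughput = lambda = 32 per hour

32 per hour


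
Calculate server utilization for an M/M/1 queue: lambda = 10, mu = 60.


rho = lambda/mu = 10/60 = 0.1667

0.1667


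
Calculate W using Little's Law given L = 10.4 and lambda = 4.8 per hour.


W = L / lambda = 10.4 / 4.8 = 2.1667 hours

2.1667 hours


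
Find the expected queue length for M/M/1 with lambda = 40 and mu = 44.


rho = 40/44; Lq = rho^2/(1-rho) = 9.09

9.09


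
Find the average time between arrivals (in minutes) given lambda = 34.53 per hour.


Mean interarrival time = 60/lambda = 60/34.53 = 1.74 minutes

1.74 minutes


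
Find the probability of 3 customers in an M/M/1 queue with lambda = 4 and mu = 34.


rho = 4/34; P(n) = (1-rho)*rho^n = (1-4/34)*(4/34)^3 = 0.0014

0.0014


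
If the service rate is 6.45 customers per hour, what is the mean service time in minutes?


Mean service time = 60/mu = 60/6.45 = 9.3 minutes

9.3 minutes


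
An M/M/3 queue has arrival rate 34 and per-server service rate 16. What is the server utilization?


rho = lambda/(c*mu) = 34/(3*16) = 0.7083

0.7083


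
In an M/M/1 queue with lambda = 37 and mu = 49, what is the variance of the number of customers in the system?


rho = 37/49; Var(N) = rho/(1-rho)^2 = 12.59

12.59


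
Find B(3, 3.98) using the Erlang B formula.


B(N,A) = (A^N/N!) / sum(A^k/k!, k=0..N) with N=3, A=3.98 = 0.4489

0.4489


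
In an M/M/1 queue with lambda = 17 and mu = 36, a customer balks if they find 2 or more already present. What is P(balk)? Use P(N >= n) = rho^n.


P(N >= 2) = rho^2 = (17/36)^2 = 0.223

0.223


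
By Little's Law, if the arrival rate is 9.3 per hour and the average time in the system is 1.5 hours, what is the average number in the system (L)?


L = lambda * W = 9.3 * 1.5 = 13.95

13.95


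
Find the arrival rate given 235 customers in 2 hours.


lambda = total arrivals / time = 235 / 2 = 117.5 per hour

117.5 per hour


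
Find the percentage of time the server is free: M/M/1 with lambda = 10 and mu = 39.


Idle fraction = (1 - rho) * 100 = (1 - 10/39) * 100 = 74.4%

74.4%


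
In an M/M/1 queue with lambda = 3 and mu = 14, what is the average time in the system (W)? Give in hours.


W = 1/(mu - lambda) = 1/(14 - 3) = 0.0909 hours

0.0909 hours


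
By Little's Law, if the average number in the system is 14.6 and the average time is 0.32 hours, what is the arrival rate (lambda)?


lambda = L / W = 14.6 / 0.32 = 45.63 per hour

45.63 per hour


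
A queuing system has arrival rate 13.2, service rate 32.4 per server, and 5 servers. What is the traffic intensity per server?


rho = lambda / (c * mu) = 13.2 / (5 * 32.4) = 0.0815

0.0815


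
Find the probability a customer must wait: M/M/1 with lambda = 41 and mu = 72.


P(wait) = rho = lambda/mu = 41/72 = 0.5694

0.5694


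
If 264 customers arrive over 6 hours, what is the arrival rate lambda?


lambda = total arrivals / time = 264 / 6 = 44.0 per hour

44.0 per hour


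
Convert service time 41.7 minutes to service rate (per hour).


mu = 60 / avg_service_time = 60 / 41.7 = 1.44 per hour

1.44 per hour


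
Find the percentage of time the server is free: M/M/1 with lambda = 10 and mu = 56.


Idle fraction = (1 - rho) * 100 = (1 - 10/56) * 100 = 82.1%

82.1%


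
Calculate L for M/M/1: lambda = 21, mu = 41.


rho = 21/41; L = rho/(1-rho) = 1.05

1.05


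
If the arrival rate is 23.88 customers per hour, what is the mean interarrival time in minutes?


Mean interarrival time = 60/lambda = 60/23.88 = 2.51 minutes

2.51 minutes


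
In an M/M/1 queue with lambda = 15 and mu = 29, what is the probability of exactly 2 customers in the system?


rho = 15/29; P(n) = (1-rho)*rho^n = (1-15/29)*(15/29)^2 = 0.1292

0.1292


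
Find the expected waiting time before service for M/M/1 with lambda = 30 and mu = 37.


rho = 30/37; Wq = rho/(mu - lambda) = 0.1158 hours

0.1158 hours


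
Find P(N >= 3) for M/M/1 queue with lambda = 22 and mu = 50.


P(N >= 3) = rho^3 = (22/50)^3 = 0.0852

0.0852


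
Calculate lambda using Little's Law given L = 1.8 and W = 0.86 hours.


lambda = L / W = 1.8 / 0.86 = 2.09 per hour

2.09 per hour


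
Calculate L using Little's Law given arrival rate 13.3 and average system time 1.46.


L = lambda * W = 13.3 * 1.46 = 19.42

19.42


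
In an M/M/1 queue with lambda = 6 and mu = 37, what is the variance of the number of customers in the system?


rho = 6/37; Var(N) = rho/(1-rho)^2 = 0.23

0.23


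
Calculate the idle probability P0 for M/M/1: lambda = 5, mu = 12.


P0 = 1 - rho = 1 - 5/12 = 0.5833

0.5833


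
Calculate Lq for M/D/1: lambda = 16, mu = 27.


M/D/1: Lq = rho^2 / (2*(1-rho)) where rho = 16/27; Lq = 0.43

0.43


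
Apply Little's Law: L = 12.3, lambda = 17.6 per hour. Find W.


W = L / lambda = 12.3 / 17.6 = 0.6989 hours

0.6989 hours


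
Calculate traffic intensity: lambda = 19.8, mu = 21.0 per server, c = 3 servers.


rho = lambda / (c * mu) = 19.8 / (3 * 21.0) = 0.3143

0.3143


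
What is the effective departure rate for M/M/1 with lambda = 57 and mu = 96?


For a stable queue (lambda < mu), throughput = lambda = 57 per hour

57 per hour


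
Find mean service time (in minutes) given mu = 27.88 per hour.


Mean service time = 60/mu = 60/27.88 = 2.15 minutes

2.15 minutes


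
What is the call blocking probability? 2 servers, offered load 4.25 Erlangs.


B(N,A) = (A^N/N!) / sum(A^k/k!, k=0..N) with N=2, A=4.25 = 0.6324

0.6324


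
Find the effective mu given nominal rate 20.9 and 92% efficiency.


Effective rate = mu * efficiency = 20.9 * 0.92 = 19.23 per hour

19.23 per hour


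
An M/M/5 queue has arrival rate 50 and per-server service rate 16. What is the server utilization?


rho = lambda/(c*mu) = 50/(5*16) = 0.625

0.625


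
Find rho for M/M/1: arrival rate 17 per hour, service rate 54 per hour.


rho = lambda/mu = 17/54 = 0.3148

0.3148


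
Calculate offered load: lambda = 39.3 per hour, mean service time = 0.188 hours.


Offered load a = lambda * E[S] = 39.3 * 0.188 = 7.39 Erlangs

7.39 Erlangs


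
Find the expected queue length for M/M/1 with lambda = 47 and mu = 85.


rho = 47/85; Lq = rho^2/(1-rho) = 0.68

0.68


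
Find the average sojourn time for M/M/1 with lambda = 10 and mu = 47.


W = 1/(mu - lambda) = 1/(47 - 10) = 0.027 hours

0.027 hours


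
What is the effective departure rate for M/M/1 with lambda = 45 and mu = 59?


For a stable queue (lambda < mu), throughput = lambda = 45 per hour

45 per hour


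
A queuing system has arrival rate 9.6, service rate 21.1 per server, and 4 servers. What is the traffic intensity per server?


rho = lambda / (c * mu) = 9.6 / (4 * 21.1) = 0.1137

0.1137


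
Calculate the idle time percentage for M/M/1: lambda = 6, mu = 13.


Idle fraction = (1 - rho) * 100 = (1 - 6/13) * 100 = 53.8%

53.8%


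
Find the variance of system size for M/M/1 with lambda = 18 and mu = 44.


rho = 18/44; Var(N) = rho/(1-rho)^2 = 1.17

1.17


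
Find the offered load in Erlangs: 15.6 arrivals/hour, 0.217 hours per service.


Offered load a = lambda * E[S] = 15.6 * 0.217 = 3.39 Erlangs

3.39 Erlangs


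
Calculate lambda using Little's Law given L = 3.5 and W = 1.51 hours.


lambda = L / W = 3.5 / 1.51 = 2.32 per hour

2.32 per hour


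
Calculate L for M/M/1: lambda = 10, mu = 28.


rho = 10/28; L = rho/(1-rho) = 0.56

0.56


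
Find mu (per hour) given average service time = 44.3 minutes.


mu = 60 / avg_service_time = 60 / 44.3 = 1.35 per hour

1.35 per hour


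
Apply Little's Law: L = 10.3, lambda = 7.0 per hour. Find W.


W = L / lambda = 10.3 / 7.0 = 1.4714 hours

1.4714 hours


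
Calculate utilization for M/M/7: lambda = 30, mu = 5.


rho = lambda/(c*mu) = 30/(7*5) = 0.8571

0.8571


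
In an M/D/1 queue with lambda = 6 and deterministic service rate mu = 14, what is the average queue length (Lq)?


M/D/1: Lq = rho^2 / (2*(1-rho)) where rho = 6/14; Lq = 0.16

0.16


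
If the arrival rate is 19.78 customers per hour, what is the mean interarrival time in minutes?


Mean interarrival time = 60/lambda = 60/19.78 = 3.03 minutes

3.03 minutes


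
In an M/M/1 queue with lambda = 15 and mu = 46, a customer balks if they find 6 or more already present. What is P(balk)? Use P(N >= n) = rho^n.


P(N >= 6) = rho^6 = (15/46)^6 = 0.0012

0.0012


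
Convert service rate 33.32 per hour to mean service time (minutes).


Mean service time = 60/mu = 60/33.32 = 1.8 minutes

1.8 minutes


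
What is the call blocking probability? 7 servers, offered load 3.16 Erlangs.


B(N,A) = (A^N/N!) / sum(A^k/k!, k=0..N) with N=7, A=3.16 = 0.0269

0.0269


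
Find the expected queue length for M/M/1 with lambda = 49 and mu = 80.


rho = 49/80; Lq = rho^2/(1-rho) = 0.97

0.97


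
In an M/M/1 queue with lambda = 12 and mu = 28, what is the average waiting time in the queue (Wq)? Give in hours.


rho = 12/28; Wq = rho/(mu - lambda) = 0.0268 hours

0.0268 hours


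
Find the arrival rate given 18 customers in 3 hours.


lambda = total arrivals / time = 18 / 3 = 6.0 per hour

6.0 per hour


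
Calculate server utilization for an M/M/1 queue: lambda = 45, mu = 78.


rho = lambda/mu = 45/78 = 0.5769

0.5769


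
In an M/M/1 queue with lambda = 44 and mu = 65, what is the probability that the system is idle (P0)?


P0 = 1 - rho = 1 - 44/65 = 0.3231

0.3231


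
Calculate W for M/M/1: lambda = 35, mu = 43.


W = 1/(mu - lambda) = 1/(43 - 35) = 0.125 hours

0.125 hours


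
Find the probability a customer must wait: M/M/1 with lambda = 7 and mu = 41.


P(wait) = rho = lambda/mu = 7/41 = 0.1707

0.1707


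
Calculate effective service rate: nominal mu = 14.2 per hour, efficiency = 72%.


Effective rate = mu * efficiency = 14.2 * 0.72 = 10.22 per hour

10.22 per hour


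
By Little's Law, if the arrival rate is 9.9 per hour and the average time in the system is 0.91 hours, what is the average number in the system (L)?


L = lambda * W = 9.9 * 0.91 = 9.01

9.01


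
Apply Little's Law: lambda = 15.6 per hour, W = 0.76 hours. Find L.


L = lambda * W = 15.6 * 0.76 = 11.86

11.86


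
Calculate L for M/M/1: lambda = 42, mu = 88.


rho = 42/88; L = rho/(1-rho) = 0.91

0.91


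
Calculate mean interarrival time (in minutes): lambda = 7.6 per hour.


Mean interarrival time = 60/lambda = 60/7.6 = 7.89 minutes

7.89 minutes


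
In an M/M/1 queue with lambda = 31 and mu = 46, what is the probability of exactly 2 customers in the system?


rho = 31/46; P(n) = (1-rho)*rho^n = (1-31/46)*(31/46)^2 = 0.1481

0.1481


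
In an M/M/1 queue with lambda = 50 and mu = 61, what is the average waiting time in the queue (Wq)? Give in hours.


rho = 50/61; Wq = rho/(mu - lambda) = 0.0745 hours

0.0745 hours


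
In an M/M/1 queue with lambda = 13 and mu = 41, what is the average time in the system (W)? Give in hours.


W = 1/(mu - lambda) = 1/(41 - 13) = 0.0357 hours

0.0357 hours


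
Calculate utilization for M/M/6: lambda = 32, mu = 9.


rho = lambda/(c*mu) = 32/(6*9) = 0.5926

0.5926


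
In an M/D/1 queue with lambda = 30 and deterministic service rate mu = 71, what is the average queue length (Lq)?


M/D/1: Lq = rho^2 / (2*(1-rho)) where rho = 30/71; Lq = 0.15

0.15


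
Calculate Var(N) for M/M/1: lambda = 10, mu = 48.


rho = 10/48; Var(N) = rho/(1-rho)^2 = 0.33

0.33


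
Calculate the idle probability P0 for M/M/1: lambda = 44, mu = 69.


P0 = 1 - rho = 1 - 44/69 = 0.3623

0.3623


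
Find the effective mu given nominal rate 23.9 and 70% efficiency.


Effective rate = mu * efficiency = 23.9 * 0.7 = 16.73 per hour

16.73 per hour


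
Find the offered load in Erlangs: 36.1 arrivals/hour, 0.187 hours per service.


Offered load a = lambda * E[S] = 36.1 * 0.187 = 6.75 Erlangs

6.75 Erlangs


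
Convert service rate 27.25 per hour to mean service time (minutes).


Mean service time = 60/mu = 60/27.25 = 2.2 minutes

2.2 minutes


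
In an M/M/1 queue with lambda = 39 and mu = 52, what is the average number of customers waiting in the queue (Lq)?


rho = 39/52; Lq = rho^2/(1-rho) = 2.25

2.25


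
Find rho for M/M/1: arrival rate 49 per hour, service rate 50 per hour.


rho = lambda/mu = 49/50 = 0.98

0.98


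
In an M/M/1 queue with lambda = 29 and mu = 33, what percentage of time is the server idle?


Idle fraction = (1 - rho) * 100 = (1 - 29/33) * 100 = 12.1%

12.1%


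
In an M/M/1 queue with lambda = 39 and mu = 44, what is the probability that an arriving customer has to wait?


P(wait) = rho = lambda/mu = 39/44 = 0.8864

0.8864


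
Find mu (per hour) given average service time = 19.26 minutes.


mu = 60 / avg_service_time = 60 / 19.26 = 3.12 per hour

3.12 per hour


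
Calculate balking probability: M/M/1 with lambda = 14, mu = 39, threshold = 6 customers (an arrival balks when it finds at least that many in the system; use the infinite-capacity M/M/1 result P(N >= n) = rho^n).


P(N >= 6) = rho^6 = (14/39)^6 = 0.0021

0.0021


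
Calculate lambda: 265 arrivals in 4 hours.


lambda = total arrivals / time = 265 / 4 = 66.25 per hour

66.25 per hour


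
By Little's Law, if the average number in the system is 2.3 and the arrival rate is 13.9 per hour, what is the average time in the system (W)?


W = L / lambda = 2.3 / 13.9 = 0.1655 hours

0.1655 hours


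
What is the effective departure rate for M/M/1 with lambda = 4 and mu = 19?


For a stable queue (lambda < mu), throughput = lambda = 4 per hour

4 per hour


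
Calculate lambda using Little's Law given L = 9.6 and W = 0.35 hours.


lambda = L / W = 9.6 / 0.35 = 27.43 per hour

27.43 per hour


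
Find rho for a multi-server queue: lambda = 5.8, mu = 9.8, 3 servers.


rho = lambda / (c * mu) = 5.8 / (3 * 9.8) = 0.1973

0.1973


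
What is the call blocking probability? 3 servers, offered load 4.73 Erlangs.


B(N,A) = (A^N/N!) / sum(A^k/k!, k=0..N) with N=3, A=4.73 = 0.5104

0.5104


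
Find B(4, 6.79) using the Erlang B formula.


B(N,A) = (A^N/N!) / sum(A^k/k!, k=0..N) with N=4, A=6.79 = 0.5162

0.5162


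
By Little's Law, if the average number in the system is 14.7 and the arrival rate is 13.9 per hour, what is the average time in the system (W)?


W = L / lambda = 14.7 / 13.9 = 1.0576 hours

1.0576 hours


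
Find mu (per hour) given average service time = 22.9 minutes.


mu = 60 / avg_service_time = 60 / 22.9 = 2.62 per hour

2.62 per hour


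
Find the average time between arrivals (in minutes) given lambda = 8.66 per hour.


Mean interarrival time = 60/lambda = 60/8.66 = 6.93 minutes

6.93 minutes


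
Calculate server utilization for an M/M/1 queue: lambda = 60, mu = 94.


rho = lambda/mu = 60/94 = 0.6383

0.6383


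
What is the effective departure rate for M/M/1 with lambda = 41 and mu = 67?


For a stable queue (lambda < mu), throughput = lambda = 41 per hour

41 per hour


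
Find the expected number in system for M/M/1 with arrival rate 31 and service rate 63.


rho = 31/63; L = rho/(1-rho) = 0.97

0.97


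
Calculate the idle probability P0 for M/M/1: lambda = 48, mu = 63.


P0 = 1 - rho = 1 - 48/63 = 0.2381

0.2381


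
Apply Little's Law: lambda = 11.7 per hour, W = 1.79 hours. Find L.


L = lambda * W = 11.7 * 1.79 = 20.94

20.94


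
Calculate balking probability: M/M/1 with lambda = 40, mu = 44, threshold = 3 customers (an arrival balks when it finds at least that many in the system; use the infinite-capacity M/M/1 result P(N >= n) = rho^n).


P(N >= 3) = rho^3 = (40/44)^3 = 0.7513

0.7513


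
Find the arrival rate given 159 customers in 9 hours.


lambda = total arrivals / time = 159 / 9 = 17.67 per hour

17.67 per hour


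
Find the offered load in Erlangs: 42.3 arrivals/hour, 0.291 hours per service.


Offered load a = lambda * E[S] = 42.3 * 0.291 = 12.31 Erlangs

12.31 Erlangs


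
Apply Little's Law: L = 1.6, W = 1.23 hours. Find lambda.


lambda = L / W = 1.6 / 1.23 = 1.3 per hour

1.3 per hour


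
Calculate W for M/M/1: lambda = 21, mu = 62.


W = 1/(mu - lambda) = 1/(62 - 21) = 0.0244 hours

0.0244 hours


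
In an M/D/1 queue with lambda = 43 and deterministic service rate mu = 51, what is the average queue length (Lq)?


M/D/1: Lq = rho^2 / (2*(1-rho)) where rho = 43/51; Lq = 2.27

2.27


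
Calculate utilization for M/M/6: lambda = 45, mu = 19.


rho = lambda/(c*mu) = 45/(6*19) = 0.3947

0.3947


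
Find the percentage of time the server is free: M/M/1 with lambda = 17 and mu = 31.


Idle fraction = (1 - rho) * 100 = (1 - 17/31) * 100 = 45.2%

45.2%


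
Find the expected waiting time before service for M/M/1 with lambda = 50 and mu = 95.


rho = 50/95; Wq = rho/(mu - lambda) = 0.0117 hours

0.0117 hours


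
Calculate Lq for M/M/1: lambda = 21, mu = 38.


rho = 21/38; Lq = rho^2/(1-rho) = 0.68

0.68


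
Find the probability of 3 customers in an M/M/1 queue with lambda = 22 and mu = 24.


rho = 22/24; P(n) = (1-rho)*rho^n = (1-22/24)*(22/24)^3 = 0.0642

0.0642


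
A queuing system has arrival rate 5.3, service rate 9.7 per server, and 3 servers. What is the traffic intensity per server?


rho = lambda / (c * mu) = 5.3 / (3 * 9.7) = 0.1821

0.1821


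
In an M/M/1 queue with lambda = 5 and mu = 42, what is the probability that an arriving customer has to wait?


P(wait) = rho = lambda/mu = 5/42 = 0.119

0.119


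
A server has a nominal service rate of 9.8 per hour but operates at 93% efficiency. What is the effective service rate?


Effective rate = mu * efficiency = 9.8 * 0.93 = 9.11 per hour

9.11 per hour


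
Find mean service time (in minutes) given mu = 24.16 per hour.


Mean service time = 60/mu = 60/24.16 = 2.48 minutes

2.48 minutes


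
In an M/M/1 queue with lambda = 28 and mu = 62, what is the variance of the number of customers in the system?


rho = 28/62; Var(N) = rho/(1-rho)^2 = 1.5

1.5


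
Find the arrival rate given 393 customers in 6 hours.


lambda = total arrivals / time = 393 / 6 = 65.5 per hour

65.5 per hour


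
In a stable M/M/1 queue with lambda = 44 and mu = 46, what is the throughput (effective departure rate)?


For a stable queue (lambda < mu), throughput = lambda = 44 per hour

44 per hour


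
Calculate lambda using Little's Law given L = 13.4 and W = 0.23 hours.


lambda = L / W = 13.4 / 0.23 = 58.26 per hour

58.26 per hour


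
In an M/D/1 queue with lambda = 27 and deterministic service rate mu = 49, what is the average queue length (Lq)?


M/D/1: Lq = rho^2 / (2*(1-rho)) where rho = 27/49; Lq = 0.34

0.34


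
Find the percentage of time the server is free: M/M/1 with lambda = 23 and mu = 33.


Idle fraction = (1 - rho) * 100 = (1 - 23/33) * 100 = 30.3%

30.3%


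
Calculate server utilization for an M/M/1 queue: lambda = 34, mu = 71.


rho = lambda/mu = 34/71 = 0.4789

0.4789


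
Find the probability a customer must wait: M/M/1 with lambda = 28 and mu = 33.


P(wait) = rho = lambda/mu = 28/33 = 0.8485

0.8485


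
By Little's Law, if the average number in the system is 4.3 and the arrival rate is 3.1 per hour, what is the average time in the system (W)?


W = L / lambda = 4.3 / 3.1 = 1.3871 hours

1.3871 hours


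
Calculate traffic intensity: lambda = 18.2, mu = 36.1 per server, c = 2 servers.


rho = lambda / (c * mu) = 18.2 / (2 * 36.1) = 0.2521

0.2521


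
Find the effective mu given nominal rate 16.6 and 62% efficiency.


Effective rate = mu * efficiency = 16.6 * 0.62 = 10.29 per hour

10.29 per hour


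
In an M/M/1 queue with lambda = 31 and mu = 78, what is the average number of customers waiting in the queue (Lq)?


rho = 31/78; Lq = rho^2/(1-rho) = 0.26

0.26


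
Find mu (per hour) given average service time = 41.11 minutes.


mu = 60 / avg_service_time = 60 / 41.11 = 1.46 per hour

1.46 per hour


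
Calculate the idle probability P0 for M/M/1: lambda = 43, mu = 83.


P0 = 1 - rho = 1 - 43/83 = 0.4819

0.4819


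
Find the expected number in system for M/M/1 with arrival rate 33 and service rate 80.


rho = 33/80; L = rho/(1-rho) = 0.7

0.7


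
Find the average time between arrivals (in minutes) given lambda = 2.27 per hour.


Mean interarrival time = 60/lambda = 60/2.27 = 26.43 minutes

26.43 minutes


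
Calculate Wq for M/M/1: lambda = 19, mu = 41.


rho = 19/41; Wq = rho/(mu - lambda) = 0.0211 hours

0.0211 hours


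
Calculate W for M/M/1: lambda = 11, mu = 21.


W = 1/(mu - lambda) = 1/(21 - 11) = 0.1 hours

0.1 hours


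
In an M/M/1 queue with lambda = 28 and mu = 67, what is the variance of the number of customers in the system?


rho = 28/67; Var(N) = rho/(1-rho)^2 = 1.23

1.23


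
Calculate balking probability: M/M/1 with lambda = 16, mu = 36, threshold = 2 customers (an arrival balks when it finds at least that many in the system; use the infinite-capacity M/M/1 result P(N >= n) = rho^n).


P(N >= 2) = rho^2 = (16/36)^2 = 0.1975

0.1975


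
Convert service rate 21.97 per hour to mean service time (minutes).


Mean service time = 60/mu = 60/21.97 = 2.73 minutes

2.73 minutes


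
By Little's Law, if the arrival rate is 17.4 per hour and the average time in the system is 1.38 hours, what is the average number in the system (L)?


L = lambda * W = 17.4 * 1.38 = 24.01

24.01


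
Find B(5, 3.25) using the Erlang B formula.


B(N,A) = (A^N/N!) / sum(A^k/k!, k=0..N) with N=5, A=3.25 = 0.1318

0.1318


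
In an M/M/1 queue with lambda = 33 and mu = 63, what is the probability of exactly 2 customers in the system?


rho = 33/63; P(n) = (1-rho)*rho^n = (1-33/63)*(33/63)^2 = 0.1307

0.1307


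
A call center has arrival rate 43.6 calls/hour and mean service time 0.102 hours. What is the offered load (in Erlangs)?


Offered load a = lambda * E[S] = 43.6 * 0.102 = 4.45 Erlangs

4.45 Erlangs


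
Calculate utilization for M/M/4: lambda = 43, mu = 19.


rho = lambda/(c*mu) = 43/(4*19) = 0.5658

0.5658


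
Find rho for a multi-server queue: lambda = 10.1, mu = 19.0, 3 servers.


rho = lambda / (c * mu) = 10.1 / (3 * 19.0) = 0.1772

0.1772


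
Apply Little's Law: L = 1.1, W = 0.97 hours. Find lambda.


lambda = L / W = 1.1 / 0.97 = 1.13 per hour

1.13 per hour


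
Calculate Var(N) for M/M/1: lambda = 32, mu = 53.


rho = 32/53; Var(N) = rho/(1-rho)^2 = 3.85

3.85


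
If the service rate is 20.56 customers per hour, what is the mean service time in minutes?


Mean service time = 60/mu = 60/20.56 = 2.92 minutes

2.92 minutes


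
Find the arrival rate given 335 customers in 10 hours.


lambda = total arrivals / time = 335 / 10 = 33.5 per hour

33.5 per hour


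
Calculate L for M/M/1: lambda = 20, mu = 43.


rho = 20/43; L = rho/(1-rho) = 0.87

0.87


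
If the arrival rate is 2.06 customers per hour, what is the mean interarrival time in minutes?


Mean interarrival time = 60/lambda = 60/2.06 = 29.13 minutes

29.13 minutes


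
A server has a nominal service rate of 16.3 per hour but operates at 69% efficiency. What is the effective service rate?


Effective rate = mu * efficiency = 16.3 * 0.69 = 11.25 per hour

11.25 per hour


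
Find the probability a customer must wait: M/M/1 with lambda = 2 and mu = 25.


P(wait) = rho = lambda/mu = 2/25 = 0.08

0.08


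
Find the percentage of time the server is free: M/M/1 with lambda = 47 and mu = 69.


Idle fraction = (1 - rho) * 100 = (1 - 47/69) * 100 = 31.9%

31.9%


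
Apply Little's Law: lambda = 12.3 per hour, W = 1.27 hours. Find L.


L = lambda * W = 12.3 * 1.27 = 15.62

15.62


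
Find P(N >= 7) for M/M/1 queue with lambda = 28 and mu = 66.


P(N >= 7) = rho^7 = (28/66)^7 = 0.0025

0.0025


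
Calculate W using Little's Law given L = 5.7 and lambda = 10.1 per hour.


W = L / lambda = 5.7 / 10.1 = 0.5644 hours

0.5644 hours


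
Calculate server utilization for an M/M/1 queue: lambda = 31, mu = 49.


rho = lambda/mu = 31/49 = 0.6327

0.6327


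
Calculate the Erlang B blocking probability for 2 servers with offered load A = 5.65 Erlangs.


B(N,A) = (A^N/N!) / sum(A^k/k!, k=0..N) with N=2, A=5.65 = 0.7059

0.7059


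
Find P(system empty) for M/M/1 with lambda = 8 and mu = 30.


P0 = 1 - rho = 1 - 8/30 = 0.7333

0.7333


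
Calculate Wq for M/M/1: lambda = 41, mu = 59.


rho = 41/59; Wq = rho/(mu - lambda) = 0.0386 hours

0.0386 hours


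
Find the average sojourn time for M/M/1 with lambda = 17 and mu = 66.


W = 1/(mu - lambda) = 1/(66 - 17) = 0.0204 hours

0.0204 hours


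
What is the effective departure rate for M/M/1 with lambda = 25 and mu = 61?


For a stable queue (lambda < mu), throughput = lambda = 25 per hour

25 per hour


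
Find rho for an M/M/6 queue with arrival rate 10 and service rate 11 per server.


rho = lambda/(c*mu) = 10/(6*11) = 0.1515

0.1515


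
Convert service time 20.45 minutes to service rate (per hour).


mu = 60 / avg_service_time = 60 / 20.45 = 2.93 per hour

2.93 per hour


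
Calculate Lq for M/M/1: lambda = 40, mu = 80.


rho = 40/80; Lq = rho^2/(1-rho) = 0.5

0.5


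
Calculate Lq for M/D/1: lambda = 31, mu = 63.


M/D/1: Lq = rho^2 / (2*(1-rho)) where rho = 31/63; Lq = 0.24

0.24


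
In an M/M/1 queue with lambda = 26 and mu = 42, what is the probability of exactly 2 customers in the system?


rho = 26/42; P(n) = (1-rho)*rho^n = (1-26/42)*(26/42)^2 = 0.146

0.146


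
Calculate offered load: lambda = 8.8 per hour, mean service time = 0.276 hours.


Offered load a = lambda * E[S] = 8.8 * 0.276 = 2.43 Erlangs

2.43 Erlangs


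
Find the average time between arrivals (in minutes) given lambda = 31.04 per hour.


Mean interarrival time = 60/lambda = 60/31.04 = 1.93 minutes

1.93 minutes


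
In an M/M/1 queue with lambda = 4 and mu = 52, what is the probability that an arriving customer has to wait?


P(wait) = rho = lambda/mu = 4/52 = 0.0769

0.0769


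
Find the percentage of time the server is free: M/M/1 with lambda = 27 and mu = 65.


Idle fraction = (1 - rho) * 100 = (1 - 27/65) * 100 = 58.5%

58.5%


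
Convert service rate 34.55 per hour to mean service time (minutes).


Mean service time = 60/mu = 60/34.55 = 1.74 minutes

1.74 minutes


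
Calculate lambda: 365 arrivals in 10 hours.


lambda = total arrivals / time = 365 / 10 = 36.5 per hour

36.5 per hour


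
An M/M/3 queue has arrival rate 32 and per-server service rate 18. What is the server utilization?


rho = lambda/(c*mu) = 32/(3*18) = 0.5926

0.5926


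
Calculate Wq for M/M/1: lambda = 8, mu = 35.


rho = 8/35; Wq = rho/(mu - lambda) = 0.0085 hours

0.0085 hours


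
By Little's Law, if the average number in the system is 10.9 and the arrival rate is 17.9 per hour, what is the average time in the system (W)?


W = L / lambda = 10.9 / 17.9 = 0.6089 hours

0.6089 hours


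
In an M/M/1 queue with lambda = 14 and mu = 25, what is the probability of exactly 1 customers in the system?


rho = 14/25; P(n) = (1-rho)*rho^n = (1-14/25)*(14/25)^1 = 0.2464

0.2464


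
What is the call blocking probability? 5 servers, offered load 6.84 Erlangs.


B(N,A) = (A^N/N!) / sum(A^k/k!, k=0..N) with N=5, A=6.84 = 0.4151

0.4151


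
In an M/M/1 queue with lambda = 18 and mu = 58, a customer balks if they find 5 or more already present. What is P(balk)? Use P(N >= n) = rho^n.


P(N >= 5) = rho^5 = (18/58)^5 = 0.0029

0.0029


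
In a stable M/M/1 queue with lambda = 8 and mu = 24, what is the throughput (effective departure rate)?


For a stable queue (lambda < mu), throughput = lambda = 8 per hour

8 per hour


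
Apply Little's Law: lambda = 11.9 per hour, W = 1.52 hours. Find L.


L = lambda * W = 11.9 * 1.52 = 18.09

18.09


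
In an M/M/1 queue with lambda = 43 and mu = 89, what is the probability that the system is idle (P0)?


P0 = 1 - rho = 1 - 43/89 = 0.5169

0.5169


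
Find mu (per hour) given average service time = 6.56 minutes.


mu = 60 / avg_service_time = 60 / 6.56 = 9.15 per hour

9.15 per hour


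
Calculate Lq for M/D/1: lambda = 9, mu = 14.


M/D/1: Lq = rho^2 / (2*(1-rho)) where rho = 9/14; Lq = 0.58

0.58


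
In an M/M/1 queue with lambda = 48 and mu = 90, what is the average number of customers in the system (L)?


rho = 48/90; L = rho/(1-rho) = 1.14

1.14


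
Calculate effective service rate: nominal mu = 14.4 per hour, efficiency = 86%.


Effective rate = mu * efficiency = 14.4 * 0.86 = 12.38 per hour

12.38 per hour


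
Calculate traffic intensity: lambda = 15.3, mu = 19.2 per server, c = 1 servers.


rho = lambda / (c * mu) = 15.3 / (1 * 19.2) = 0.7969

0.7969


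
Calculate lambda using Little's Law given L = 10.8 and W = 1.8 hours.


lambda = L / W = 10.8 / 1.8 = 6.0 per hour

6.0 per hour


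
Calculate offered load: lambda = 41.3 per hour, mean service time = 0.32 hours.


Offered load a = lambda * E[S] = 41.3 * 0.32 = 13.22 Erlangs

13.22 Erlangs


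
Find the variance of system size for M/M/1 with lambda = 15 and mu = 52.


rho = 15/52; Var(N) = rho/(1-rho)^2 = 0.57

0.57


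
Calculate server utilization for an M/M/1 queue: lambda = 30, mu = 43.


rho = lambda/mu = 30/43 = 0.6977

0.6977


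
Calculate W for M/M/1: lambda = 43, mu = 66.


W = 1/(mu - lambda) = 1/(66 - 43) = 0.0435 hours

0.0435 hours


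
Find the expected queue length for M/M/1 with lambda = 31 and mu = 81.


rho = 31/81; Lq = rho^2/(1-rho) = 0.24

0.24


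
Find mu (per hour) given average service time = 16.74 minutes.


mu = 60 / avg_service_time = 60 / 16.74 = 3.58 per hour

3.58 per hour


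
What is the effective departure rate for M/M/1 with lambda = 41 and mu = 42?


For a stable queue (lambda < mu), throughput = lambda = 41 per hour

41 per hour


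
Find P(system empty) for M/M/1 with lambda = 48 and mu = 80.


P0 = 1 - rho = 1 - 48/80 = 0.4

0.4


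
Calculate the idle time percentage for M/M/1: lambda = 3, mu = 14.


Idle fraction = (1 - rho) * 100 = (1 - 3/14) * 100 = 78.6%

78.6%


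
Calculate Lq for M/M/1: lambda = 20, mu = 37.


rho = 20/37; Lq = rho^2/(1-rho) = 0.64

0.64


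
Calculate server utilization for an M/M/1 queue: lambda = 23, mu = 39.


rho = lambda/mu = 23/39 = 0.5897

0.5897


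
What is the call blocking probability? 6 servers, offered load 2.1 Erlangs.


B(N,A) = (A^N/N!) / sum(A^k/k!, k=0..N) with N=6, A=2.1 = 0.0147

0.0147


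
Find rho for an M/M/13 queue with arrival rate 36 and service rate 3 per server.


rho = lambda/(c*mu) = 36/(13*3) = 0.9231

0.9231


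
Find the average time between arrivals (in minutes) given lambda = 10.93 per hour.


Mean interarrival time = 60/lambda = 60/10.93 = 5.49 minutes

5.49 minutes


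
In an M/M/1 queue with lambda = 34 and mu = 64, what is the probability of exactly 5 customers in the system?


rho = 34/64; P(n) = (1-rho)*rho^n = (1-34/64)*(34/64)^5 = 0.0198

0.0198


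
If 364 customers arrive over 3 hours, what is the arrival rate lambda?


lambda = total arrivals / time = 364 / 3 = 121.33 per hour

121.33 per hour
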